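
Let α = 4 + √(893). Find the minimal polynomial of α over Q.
m_α(x) = x^2 - 8x - 877

From α - 4 = √(893), squaring gives (α - 4)^2 = 893, i.e. α^2 - 8α + 16 = 893, so α^2 - 8α - 877 = 0. The discriminant of x^2 - 8x - 877 is (-8)^2 - 4·(-877) = 64 + 3508 = 3572, and 4·(893) is not a perfect square in Q since 893 is squarefree and ≠ 1. Hence x^2 - 8x - 877 is irreducible over Q and is the minimal polynomial of α.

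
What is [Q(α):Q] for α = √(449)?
[Q(α):Q] = 2

[Q(α):Q] equals the degree of the minimal polynomial of α. Here α^2 = 449 and x^2 - 449 is irreducible (d = 449 is squarefree, ≠ 1, hence not a square), so deg(m_α) = 2. Thus [Q(α):Q] = 2.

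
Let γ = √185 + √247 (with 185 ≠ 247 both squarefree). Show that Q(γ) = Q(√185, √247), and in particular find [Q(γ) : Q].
[Q(γ) : Q] = 4 (equivalently, Q(γ) = Q(√185, √247))

Obviously Q(γ) ⊆ Q(√185, √247), and [Q(√185, √247):Q] = 4 (since 185, 247 are distinct squarefree integers > 1 with 45695 not a perfect square). To show equality we compute the minimal polynomial of γ. From γ = √185 + √247: γ^2 = 185 + 2√(45695) + 247 = 432 + 2√(45695), so γ^2 - 432 = 2√(45695); squaring, (γ^2 - 432)^2 = 4·45695, i.e. γ^4 - 864γ^2 + 186624 - 182780 = 0, i.e. γ^4 - 864γ^2 + 3844 = 0. So γ is a root of x^4 - 864x^2 + 3844. This polynomial is irreducible over Q: it has no rational root (each ±√185 ± √247 is irrational), and any factorization into two quadratics over Q would force √(45695) ∈ Q (pairing opposite roots) or √185, √247 ∈ Q (other pairings), all impossible. Hence [Q(γ):Q] = 4 = [Q(√185, √247):Q], so Q(γ) = Q(√185, √247).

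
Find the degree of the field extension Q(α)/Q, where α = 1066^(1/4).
[Q(α):Q] = 4

α is a root of x^4 - 1066. By Eisenstein's criterion at the prime p = 2 (which divides the constant term 1066 but p^2 = 4 does not, since 1066 is squarefree), x^4 - 1066 is irreducible over Q. Hence [Q(α):Q] = 4.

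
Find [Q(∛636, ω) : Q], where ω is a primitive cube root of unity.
[Q(∛636, ω) : Q] = 6

[Q(∛636):Q] = 3 (min poly x^3 - 636, irreducible since 636 is not a perfect cube). [Q(ω):Q] = 2 (min poly x^2 + x + 1). Since Q(∛636) ⊂ R and ω ∉ R, we have ω ∉ Q(∛636), so x^2 + x + 1 remains irreducible over Q(∛636) and [Q(∛636, ω) : Q(∛636)] = 2. By the tower law, [Q(∛636, ω) : Q] = 3 · 2 = 6. (In fact Q(∛636, ω) is the splitting field of x^3 - 636 over Q.)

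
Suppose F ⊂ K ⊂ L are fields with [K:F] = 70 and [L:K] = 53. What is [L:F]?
[L:F] = 3710

The tower law says that for any tower of field extensions F ⊂ K ⊂ L with finite degrees, [L:F] = [L:K] · [K:F]. Here this gives [L:F] = 53 · 70 = 3710.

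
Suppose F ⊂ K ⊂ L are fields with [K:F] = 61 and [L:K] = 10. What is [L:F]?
[L:F] = 610

The tower law says that for any tower of field extensions F ⊂ K ⊂ L with finite degrees, [L:F] = [L:K] · [K:F]. Here this gives [L:F] = 10 · 61 = 610.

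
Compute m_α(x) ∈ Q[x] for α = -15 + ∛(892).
m_α(x) = x^3 + 45x^2 + 675x + 2483

Set β = α + 15 = ∛(892), so β^3 = 892. Then (α + 15)^3 - 892 = 0, i.e. α is a root of g(x) = (x + 15)^3 - 892 = x^3 + 45x^2 + 675x + 2483. Since g(x) = h(x + 15) where h(x) = x^3 - 892, and h is irreducible over Q (because 892 is not a perfect cube, so h has no rational root, and a monic cubic with no rational root is irreducible), g is also irreducible (irreducibility is preserved under the substitution x → x + 15). Hence m_α(x) = x^3 + 45x^2 + 675x + 2483.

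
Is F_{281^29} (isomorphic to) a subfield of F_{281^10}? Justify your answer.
No: F_{281^29} is not a subfield of F_{281^10}

F_{p^m} embeds in F_{p^n} iff m | n. Here 29 ∤ 10 (since 10 = 0·29 + 10 with remainder 10 ≠ 0), so F_{281^29} is not a subfield of F_{281^10}. Equivalently: if it were, the tower law would give 29 = [F_{281^29}:F_281] dividing [F_{281^10}:F_281] = 10, contradiction.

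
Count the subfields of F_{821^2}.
F_{821^2} has 2 subfields

The subfields of F_{p^n} are exactly the fields F_{p^d} for d | n (each is the fixed field of the unique index-d subgroup of Gal(F_{p^n}/F_p) ≅ Z/nZ). The divisors of n = 2 are {1, 2}, giving 2 subfields: F_{821^1}, F_{821^2}.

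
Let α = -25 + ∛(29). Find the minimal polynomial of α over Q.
m_α(x) = x^3 + 75x^2 + 1875x + 15596

Set β = α + 25 = ∛(29), so β^3 = 29. Then (α + 25)^3 - 29 = 0, i.e. α is a root of g(x) = (x + 25)^3 - 29 = x^3 + 75x^2 + 1875x + 15596. Since g(x) = h(x + 25) where h(x) = x^3 - 29, and h is irreducible over Q (because 29 is not a perfect cube, so h has no rational root, and a monic cubic with no rational root is irreducible), g is also irreducible (irreducibility is preserved under the substitution x → x + 25). Hence m_α(x) = x^3 + 75x^2 + 1875x + 15596.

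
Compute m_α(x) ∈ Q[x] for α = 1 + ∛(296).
m_α(x) = x^3 - 3x^2 + 3x - 297

Set β = α - 1 = ∛(296), so β^3 = 296. Then (α - 1)^3 - 296 = 0, i.e. α is a root of g(x) = (x - 1)^3 - 296 = x^3 - 3x^2 + 3x - 297. Since g(x) = h(x - 1) where h(x) = x^3 - 296, and h is irreducible over Q (because 296 is not a perfect cube, so h has no rational root, and a monic cubic with no rational root is irreducible), g is also irreducible (irreducibility is preserved under the substitution x → x - 1). Hence m_α(x) = x^3 - 3x^2 + 3x - 297.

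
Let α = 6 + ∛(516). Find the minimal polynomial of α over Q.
m_α(x) = x^3 - 18x^2 + 108x - 732

Set β = α - 6 = ∛(516), so β^3 = 516. Then (α - 6)^3 - 516 = 0, i.e. α is a root of g(x) = (x - 6)^3 - 516 = x^3 - 18x^2 + 108x - 732. Since g(x) = h(x - 6) where h(x) = x^3 - 516, and h is irreducible over Q (because 516 is not a perfect cube, so h has no rational root, and a monic cubic with no rational root is irreducible), g is also irreducible (irreducibility is preserved under the substitution x → x - 6). Hence m_α(x) = x^3 - 18x^2 + 108x - 732.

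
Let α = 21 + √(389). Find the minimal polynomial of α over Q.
m_α(x) = x^2 - 42x + 52

From α - 21 = √(389), squaring gives (α - 21)^2 = 389, i.e. α^2 - 42α + 441 = 389, so α^2 - 42α + 52 = 0. The discriminant of x^2 - 42x + 52 is (-42)^2 - 4·(52) = 1764 - 208 = 1556, and 4·(389) is not a perfect square in Q since 389 is squarefree and ≠ 1. Hence x^2 - 42x + 52 is irreducible over Q and is the minimal polynomial of α.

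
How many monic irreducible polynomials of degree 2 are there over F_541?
There are 146070 monic irreducible polynomials of degree 2 over F_541

Each element of F_{541^2} that lies in no proper subfield is a root of exactly one monic irreducible of degree 2 over F_541, and each such polynomial has 2 distinct roots in F_{541^2}. By Möbius inversion the count is N_541(2) = (1/2) Σ_{d|2} μ(2/d) · 541^d = (1/2)(μ(2)·541^1 + μ(1)·541^2) = 292140/2 = 146070.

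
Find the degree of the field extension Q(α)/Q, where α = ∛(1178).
[Q(α):Q] = 3

The minimal polynomial of α is x^3 - 1178, irreducible over Q since 1178 is not a perfect cube (so x^3 - 1178 has no rational root). Hence [Q(α):Q] = deg(m_α) = 3.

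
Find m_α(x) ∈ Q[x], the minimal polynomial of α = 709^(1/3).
m_α(x) = x^3 - 709

α satisfies α^3 = 709, so x^3 - 709 annihilates α. By the rational root test, a rational root p/q (in lowest terms) of x^3 - 709 would satisfy p^3 = 709 q^3, forcing q = 1 and p^3 = 709; but 709 is not a perfect cube, contradiction. A monic cubic over Q with no rational root is irreducible (any nontrivial factorization would include a linear factor). Hence x^3 - 709 is the minimal polynomial of α, and in particular [Q(α):Q] = 3.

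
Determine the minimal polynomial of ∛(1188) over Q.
m_α(x) = x^3 - 1188

α satisfies α^3 = 1188, so x^3 - 1188 annihilates α. By the rational root test, a rational root p/q (in lowest terms) of x^3 - 1188 would satisfy p^3 = 1188 q^3, forcing q = 1 and p^3 = 1188; but 1188 is not a perfect cube, contradiction. A monic cubic over Q with no rational root is irreducible (any nontrivial factorization would include a linear factor). Hence x^3 - 1188 is the minimal polynomial of α, and in particular [Q(α):Q] = 3.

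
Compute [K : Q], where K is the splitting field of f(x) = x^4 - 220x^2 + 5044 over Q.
[K : Q] = 4

Solving the quadratic in x^2: x^2 = (220 ± √(220^2 - 4·5044))/2 = (220 ± √28224)/2 = (220 ± 168)/2, giving x^2 = 194 or x^2 = 26. So f(x) = (x^2 - 194)(x^2 - 26) and the roots of f are ±√194, ±√26. Hence the splitting field is K = Q(√194, √26). Since 194 and 26 are distinct squarefree integers > 1, their product 5044 is not a perfect square, so √26 ∉ Q(√194). By the tower law [K:Q] = [Q(√194,√26):Q(√194)] · [Q(√194):Q] = 2 · 2 = 4.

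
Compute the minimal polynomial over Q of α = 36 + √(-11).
m_α(x) = x^2 - 72x + 1307

From α - 36 = √(-11), squaring gives (α - 36)^2 = -11, i.e. α^2 - 72α + 1296 = -11, so α^2 - 72α + 1307 = 0. The discriminant of x^2 - 72x + 1307 is (-72)^2 - 4·(1307) = 5184 - 5228 = -44, and 4·(-11) is not a perfect square in Q since -11 is squarefree and ≠ 1. Hence x^2 - 72x + 1307 is irreducible over Q and is the minimal polynomial of α.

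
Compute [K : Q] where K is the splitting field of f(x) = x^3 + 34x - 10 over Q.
[K : Q] = 6

By the rational root test, any rational root of the monic integer polynomial f(x) = x^3 + 34x - 10 must be an integer dividing the constant term -10, i.e. one of ±{1, 2, 5, 10}. Evaluating: f(1) = 25, f(-1) = -45, f(2) = 66, f(-2) = -86, f(5) = 285, f(-5) = -305, f(10) = 1330, f(-10) = -1350; none is 0, so f has no rational root and is therefore irreducible over Q (a cubic with no linear factor over a field is irreducible). For an irreducible cubic, the Galois group is A_3 or S_3 according as the discriminant disc(f) = -4a^3 - 27b^2 = -4·(34)^3 - 27·(-10)^2 = -159916 is or is not a square in Q. Here disc(f) = -159916 is not a perfect square in Q, so the Galois group of f over Q is not contained in A_3 and must be all of S_3. The splitting field has degree |S_3| = 6 over Q, so [K : Q] = 6.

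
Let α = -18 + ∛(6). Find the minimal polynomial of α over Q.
m_α(x) = x^3 + 54x^2 + 972x + 5826

Set β = α + 18 = ∛(6), so β^3 = 6. Then (α + 18)^3 - 6 = 0, i.e. α is a root of g(x) = (x + 18)^3 - 6 = x^3 + 54x^2 + 972x + 5826. Since g(x) = h(x + 18) where h(x) = x^3 - 6, and h is irreducible over Q (because 6 is not a perfect cube, so h has no rational root, and a monic cubic with no rational root is irreducible), g is also irreducible (irreducibility is preserved under the substitution x → x + 18). Hence m_α(x) = x^3 + 54x^2 + 972x + 5826.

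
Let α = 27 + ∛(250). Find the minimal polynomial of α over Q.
m_α(x) = x^3 - 81x^2 + 2187x - 19933

Set β = α - 27 = ∛(250), so β^3 = 250. Then (α - 27)^3 - 250 = 0, i.e. α is a root of g(x) = (x - 27)^3 - 250 = x^3 - 81x^2 + 2187x - 19933. Since g(x) = h(x - 27) where h(x) = x^3 - 250, and h is irreducible over Q (because 250 is not a perfect cube, so h has no rational root, and a monic cubic with no rational root is irreducible), g is also irreducible (irreducibility is preserved under the substitution x → x - 27). Hence m_α(x) = x^3 - 81x^2 + 2187x - 19933.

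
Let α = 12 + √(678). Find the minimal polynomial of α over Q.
m_α(x) = x^2 - 24x - 534

From α - 12 = √(678), squaring gives (α - 12)^2 = 678, i.e. α^2 - 24α + 144 = 678, so α^2 - 24α - 534 = 0. The discriminant of x^2 - 24x - 534 is (-24)^2 - 4·(-534) = 576 + 2136 = 2712, and 4·(678) is not a perfect square in Q since 678 is squarefree and ≠ 1. Hence x^2 - 24x - 534 is irreducible over Q and is the minimal polynomial of α.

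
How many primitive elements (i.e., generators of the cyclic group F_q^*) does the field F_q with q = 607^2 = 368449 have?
There are φ(368448) = 115200 primitive elements

F_q^* is cyclic of order q - 1 = 368448. A cyclic group of order m has exactly φ(m) generators. Here m = 368448 = 2^6 · 3 · 19 · 101, so the number of primitive elements is φ(368448) = 115200.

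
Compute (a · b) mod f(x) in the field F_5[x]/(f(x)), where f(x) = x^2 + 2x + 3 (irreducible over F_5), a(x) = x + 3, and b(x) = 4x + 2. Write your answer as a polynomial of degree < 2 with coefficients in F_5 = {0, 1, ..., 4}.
a · b ≡ x + 4 (mod f(x))

Multiply in F_5[x]: a(x)·b(x) = (x + 3)·(4x + 2) = 4x^2 + 4x + 1. This has degree ≥ 2, so divide by f(x) over F_5: 4x^2 + 4x + 1 = (4)·(x^2 + 2x + 3) + (x + 4). Hence a·b ≡ x + 4 (mod f). (F_5[x]/(f) is a field with 5^2 = 25 elements since f is irreducible of degree 2.)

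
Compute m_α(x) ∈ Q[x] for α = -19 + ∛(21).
m_α(x) = x^3 + 57x^2 + 1083x + 6838

Set β = α + 19 = ∛(21), so β^3 = 21. Then (α + 19)^3 - 21 = 0, i.e. α is a root of g(x) = (x + 19)^3 - 21 = x^3 + 57x^2 + 1083x + 6838. Since g(x) = h(x + 19) where h(x) = x^3 - 21, and h is irreducible over Q (because 21 is not a perfect cube, so h has no rational root, and a monic cubic with no rational root is irreducible), g is also irreducible (irreducibility is preserved under the substitution x → x + 19). Hence m_α(x) = x^3 + 57x^2 + 1083x + 6838.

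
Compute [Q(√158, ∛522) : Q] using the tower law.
[Q(√158, ∛522) : Q] = 6

Let L = Q(√158, ∛522). Since Q(√158) ⊂ L and [Q(√158):Q] = 2, the tower law gives 2 | [L:Q]. Likewise Q(∛522) ⊂ L with [Q(∛522):Q] = 3 (because 522 is not a perfect cube), so 3 | [L:Q]. As gcd(2,3) = 1, [L:Q] is divisible by 6. Conversely L is generated over Q by √158 and ∛522, so [L:Q] ≤ 2·3 = 6. Therefore [Q(√158, ∛522) : Q] = 6.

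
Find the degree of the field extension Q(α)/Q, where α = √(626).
[Q(α):Q] = 2

[Q(α):Q] equals the degree of the minimal polynomial of α. Here α^2 = 626 and x^2 - 626 is irreducible (d = 626 is squarefree, ≠ 1, hence not a square), so deg(m_α) = 2. Thus [Q(α):Q] = 2.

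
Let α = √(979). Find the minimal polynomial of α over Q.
m_α(x) = x^2 - 979

α satisfies α^2 - 979 = 0, so x^2 - 979 annihilates α. Since d = 979 is squarefree and ≠ 1, it is not a perfect square in Q, so x^2 - 979 has no rational root and is therefore irreducible over Q (a degree-2 polynomial over a field is irreducible iff it has no root). Hence m_α(x) = x^2 - 979.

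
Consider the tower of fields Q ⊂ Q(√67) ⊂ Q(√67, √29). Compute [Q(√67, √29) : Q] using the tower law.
[Q(√67, √29) : Q] = 4

[Q(√67):Q] = 2 (min poly x^2 - 67, irreducible since 67 is squarefree > 1). For the top step, suppose √29 ∈ Q(√67), say √29 = c + d√67 with c, d ∈ Q. Squaring: 29 = c^2 + 67d^2 + 2cd√67. Since √67 ∉ Q this forces 2cd = 0. If d = 0 then √29 = c ∈ Q, contradicting 29 squarefree > 1. If c = 0 then 29 = 67d^2, so 67·29 = (67d)^2 is a perfect square in Q — but 67·29 = 1943 is not a perfect square (since 67 and 29 are distinct squarefree integers). Contradiction. Hence √29 ∉ Q(√67), so x^2 - 29 stays irreducible over Q(√67) and [Q(√67, √29) : Q(√67)] = 2. By the tower law, [Q(√67, √29) : Q] = 2 · 2 = 4.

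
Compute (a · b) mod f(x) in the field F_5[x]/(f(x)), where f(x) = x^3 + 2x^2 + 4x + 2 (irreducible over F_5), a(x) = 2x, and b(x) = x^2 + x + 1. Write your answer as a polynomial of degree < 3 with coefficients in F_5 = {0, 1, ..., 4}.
a · b ≡ 3x^2 + 4x + 1 (mod f(x))

Multiply in F_5[x]: a(x)·b(x) = (2x)·(x^2 + x + 1) = 2x^3 + 2x^2 + 2x. This has degree ≥ 3, so divide by f(x) over F_5: 2x^3 + 2x^2 + 2x = (2)·(x^3 + 2x^2 + 4x + 2) + (3x^2 + 4x + 1). Hence a·b ≡ 3x^2 + 4x + 1 (mod f). (F_5[x]/(f) is a field with 5^3 = 125 elements since f is irreducible of degree 3.)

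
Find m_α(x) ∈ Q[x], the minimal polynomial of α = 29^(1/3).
m_α(x) = x^3 - 29

α satisfies α^3 = 29, so x^3 - 29 annihilates α. By the rational root test, a rational root p/q (in lowest terms) of x^3 - 29 would satisfy p^3 = 29 q^3, forcing q = 1 and p^3 = 29; but 29 is not a perfect cube, contradiction. A monic cubic over Q with no rational root is irreducible (any nontrivial factorization would include a linear factor). Hence x^3 - 29 is the minimal polynomial of α, and in particular [Q(α):Q] = 3.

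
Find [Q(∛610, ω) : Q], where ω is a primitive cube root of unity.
[Q(∛610, ω) : Q] = 6

[Q(∛610):Q] = 3 (min poly x^3 - 610, irreducible since 610 is not a perfect cube). [Q(ω):Q] = 2 (min poly x^2 + x + 1). Since Q(∛610) ⊂ R and ω ∉ R, we have ω ∉ Q(∛610), so x^2 + x + 1 remains irreducible over Q(∛610) and [Q(∛610, ω) : Q(∛610)] = 2. By the tower law, [Q(∛610, ω) : Q] = 3 · 2 = 6. (In fact Q(∛610, ω) is the splitting field of x^3 - 610 over Q.)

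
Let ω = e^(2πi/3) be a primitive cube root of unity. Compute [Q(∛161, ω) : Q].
[Q(∛161, ω) : Q] = 6

[Q(∛161):Q] = 3 (min poly x^3 - 161, irreducible since 161 is not a perfect cube). [Q(ω):Q] = 2 (min poly x^2 + x + 1). Since Q(∛161) ⊂ R and ω ∉ R, we have ω ∉ Q(∛161), so x^2 + x + 1 remains irreducible over Q(∛161) and [Q(∛161, ω) : Q(∛161)] = 2. By the tower law, [Q(∛161, ω) : Q] = 3 · 2 = 6. (In fact Q(∛161, ω) is the splitting field of x^3 - 161 over Q.)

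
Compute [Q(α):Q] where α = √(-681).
[Q(α):Q] = 2

[Q(α):Q] equals the degree of the minimal polynomial of α. Here α^2 = -681 and x^2 + 681 is irreducible (d = -681 is squarefree, ≠ 1, hence not a square), so deg(m_α) = 2. Thus [Q(α):Q] = 2.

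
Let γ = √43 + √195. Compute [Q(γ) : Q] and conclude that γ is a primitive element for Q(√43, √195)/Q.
[Q(γ) : Q] = 4 (equivalently, Q(γ) = Q(√43, √195))

Obviously Q(γ) ⊆ Q(√43, √195), and [Q(√43, √195):Q] = 4 (since 43, 195 are distinct squarefree integers > 1 with 8385 not a perfect square). To show equality we compute the minimal polynomial of γ. From γ = √43 + √195: γ^2 = 43 + 2√(8385) + 195 = 238 + 2√(8385), so γ^2 - 238 = 2√(8385); squaring, (γ^2 - 238)^2 = 4·8385, i.e. γ^4 - 476γ^2 + 56644 - 33540 = 0, i.e. γ^4 - 476γ^2 + 23104 = 0. So γ is a root of x^4 - 476x^2 + 23104. This polynomial is irreducible over Q: it has no rational root (each ±√43 ± √195 is irrational), and any factorization into two quadratics over Q would force √(8385) ∈ Q (pairing opposite roots) or √43, √195 ∈ Q (other pairings), all impossible. Hence [Q(γ):Q] = 4 = [Q(√43, √195):Q], so Q(γ) = Q(√43, √195).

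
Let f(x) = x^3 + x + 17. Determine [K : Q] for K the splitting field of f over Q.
[K : Q] = 6

By the rational root test, any rational root of the monic integer polynomial f(x) = x^3 + x + 17 must be an integer dividing the constant term 17, i.e. one of ±{1, 17}. Evaluating: f(1) = 19, f(-1) = 15, f(17) = 4947, f(-17) = -4913; none is 0, so f has no rational root and is therefore irreducible over Q (a cubic with no linear factor over a field is irreducible). For an irreducible cubic, the Galois group is A_3 or S_3 according as the discriminant disc(f) = -4a^3 - 27b^2 = -4·(1)^3 - 27·(17)^2 = -7807 is or is not a square in Q. Here disc(f) = -7807 is not a perfect square in Q, so the Galois group of f over Q is not contained in A_3 and must be all of S_3. The splitting field has degree |S_3| = 6 over Q, so [K : Q] = 6.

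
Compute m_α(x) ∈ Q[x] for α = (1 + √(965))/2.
m_α(x) = x^2 - x - 241

From 2α - 1 = √(965), squaring gives (2α - 1)^2 = 965, i.e. 4α^2 - 4α + 1 = 965, so α^2 - α + (1 - 965)/4 = 0. Since 965 ≡ 1 (mod 4), (1 - 965)/4 = -241 ∈ Z. The polynomial x^2 - x - 241 has discriminant 1 - 4·(-241) = 965, which is not a perfect square in Q (d = 965 is squarefree and ≠ 1), so x^2 - x - 241 is irreducible over Q. It is the minimal polynomial of α.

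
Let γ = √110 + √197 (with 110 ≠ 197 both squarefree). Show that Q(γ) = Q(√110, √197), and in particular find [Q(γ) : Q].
[Q(γ) : Q] = 4 (equivalently, Q(γ) = Q(√110, √197))

Obviously Q(γ) ⊆ Q(√110, √197), and [Q(√110, √197):Q] = 4 (since 110, 197 are distinct squarefree integers > 1 with 21670 not a perfect square). To show equality we compute the minimal polynomial of γ. From γ = √110 + √197: γ^2 = 110 + 2√(21670) + 197 = 307 + 2√(21670), so γ^2 - 307 = 2√(21670); squaring, (γ^2 - 307)^2 = 4·21670, i.e. γ^4 - 614γ^2 + 94249 - 86680 = 0, i.e. γ^4 - 614γ^2 + 7569 = 0. So γ is a root of x^4 - 614x^2 + 7569. This polynomial is irreducible over Q: it has no rational root (each ±√110 ± √197 is irrational), and any factorization into two quadratics over Q would force √(21670) ∈ Q (pairing opposite roots) or √110, √197 ∈ Q (other pairings), all impossible. Hence [Q(γ):Q] = 4 = [Q(√110, √197):Q], so Q(γ) = Q(√110, √197).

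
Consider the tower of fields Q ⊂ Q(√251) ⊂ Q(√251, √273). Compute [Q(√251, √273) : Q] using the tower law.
[Q(√251, √273) : Q] = 4

[Q(√251):Q] = 2 (min poly x^2 - 251, irreducible since 251 is squarefree > 1). For the top step, suppose √273 ∈ Q(√251), say √273 = c + d√251 with c, d ∈ Q. Squaring: 273 = c^2 + 251d^2 + 2cd√251. Since √251 ∉ Q this forces 2cd = 0. If d = 0 then √273 = c ∈ Q, contradicting 273 squarefree > 1. If c = 0 then 273 = 251d^2, so 251·273 = (251d)^2 is a perfect square in Q — but 251·273 = 68523 is not a perfect square (since 251 and 273 are distinct squarefree integers). Contradiction. Hence √273 ∉ Q(√251), so x^2 - 273 stays irreducible over Q(√251) and [Q(√251, √273) : Q(√251)] = 2. By the tower law, [Q(√251, √273) : Q] = 2 · 2 = 4.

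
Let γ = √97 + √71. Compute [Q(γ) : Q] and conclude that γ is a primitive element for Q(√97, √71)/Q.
[Q(γ) : Q] = 4 (equivalently, Q(γ) = Q(√97, √71))

Obviously Q(γ) ⊆ Q(√97, √71), and [Q(√97, √71):Q] = 4 (since 97, 71 are distinct squarefree integers > 1 with 6887 not a perfect square). To show equality we compute the minimal polynomial of γ. From γ = √97 + √71: γ^2 = 97 + 2√(6887) + 71 = 168 + 2√(6887), so γ^2 - 168 = 2√(6887); squaring, (γ^2 - 168)^2 = 4·6887, i.e. γ^4 - 336γ^2 + 28224 - 27548 = 0, i.e. γ^4 - 336γ^2 + 676 = 0. So γ is a root of x^4 - 336x^2 + 676. This polynomial is irreducible over Q: it has no rational root (each ±√97 ± √71 is irrational), and any factorization into two quadratics over Q would force √(6887) ∈ Q (pairing opposite roots) or √97, √71 ∈ Q (other pairings), all impossible. Hence [Q(γ):Q] = 4 = [Q(√97, √71):Q], so Q(γ) = Q(√97, √71).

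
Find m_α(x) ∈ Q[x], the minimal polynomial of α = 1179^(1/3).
m_α(x) = x^3 - 1179

α satisfies α^3 = 1179, so x^3 - 1179 annihilates α. By the rational root test, a rational root p/q (in lowest terms) of x^3 - 1179 would satisfy p^3 = 1179 q^3, forcing q = 1 and p^3 = 1179; but 1179 is not a perfect cube, contradiction. A monic cubic over Q with no rational root is irreducible (any nontrivial factorization would include a linear factor). Hence x^3 - 1179 is the minimal polynomial of α, and in particular [Q(α):Q] = 3.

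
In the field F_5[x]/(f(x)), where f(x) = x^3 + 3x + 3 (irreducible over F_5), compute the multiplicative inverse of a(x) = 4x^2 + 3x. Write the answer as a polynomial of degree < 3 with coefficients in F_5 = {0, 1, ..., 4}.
a(x)^(-1) ≡ 4x^2 + 4x + 4 (mod f(x))

Since f is irreducible over F_5, F_5[x]/(f) is a field and a(x) ≠ 0 has an inverse. Apply the extended Euclidean algorithm to f(x) and a(x) in F_5[x]: f(x) = (4x + 2)·a(x) + (2x + 3);  a(x) = (2x + 1)·(2x + 3) + (2). The last nonzero remainder is the constant 2 = gcd(f, a) in F_5. Back-substituting through the division chain expresses 2 = s(x)·a(x) + t(x)·f(x) with s(x) ≡ 3x^2 + 3x + 3 (mod f), so (3x^2 + 3x + 3)·a(x) ≡ 2 (mod f). Multiplying by 2^(-1) ≡ 3 in F_5 gives a(x)^(-1) ≡ 3·(3x^2 + 3x + 3) ≡ 4x^2 + 4x + 4 (mod f). Check: (4x^2 + 3x)·(4x^2 + 4x + 4) = x^4 + 3x^3 + 3x^2 + 2x ≡ 1 (mod x^3 + 3x + 3).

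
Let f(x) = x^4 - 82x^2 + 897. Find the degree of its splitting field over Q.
[K : Q] = 4

Solving the quadratic in x^2: x^2 = (82 ± √(82^2 - 4·897))/2 = (82 ± √3136)/2 = (82 ± 56)/2, giving x^2 = 13 or x^2 = 69. So f(x) = (x^2 - 13)(x^2 - 69) and the roots of f are ±√13, ±√69. Hence the splitting field is K = Q(√13, √69). Since 13 and 69 are distinct squarefree integers > 1, their product 897 is not a perfect square, so √69 ∉ Q(√13). By the tower law [K:Q] = [Q(√13,√69):Q(√13)] · [Q(√13):Q] = 2 · 2 = 4.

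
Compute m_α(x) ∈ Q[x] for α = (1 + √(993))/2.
m_α(x) = x^2 - x - 248

From 2α - 1 = √(993), squaring gives (2α - 1)^2 = 993, i.e. 4α^2 - 4α + 1 = 993, so α^2 - α + (1 - 993)/4 = 0. Since 993 ≡ 1 (mod 4), (1 - 993)/4 = -248 ∈ Z. The polynomial x^2 - x - 248 has discriminant 1 - 4·(-248) = 993, which is not a perfect square in Q (d = 993 is squarefree and ≠ 1), so x^2 - x - 248 is irreducible over Q. It is the minimal polynomial of α.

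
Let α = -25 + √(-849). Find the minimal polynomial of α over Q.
m_α(x) = x^2 + 50x + 1474

From α + 25 = √(-849), squaring gives (α + 25)^2 = -849, i.e. α^2 + 50α + 625 = -849, so α^2 + 50α + 1474 = 0. The discriminant of x^2 + 50x + 1474 is (50)^2 - 4·(1474) = 2500 - 5896 = -3396, and 4·(-849) is not a perfect square in Q since -849 is squarefree and ≠ 1. Hence x^2 + 50x + 1474 is irreducible over Q and is the minimal polynomial of α.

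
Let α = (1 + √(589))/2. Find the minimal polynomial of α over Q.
m_α(x) = x^2 - x - 147

From 2α - 1 = √(589), squaring gives (2α - 1)^2 = 589, i.e. 4α^2 - 4α + 1 = 589, so α^2 - α + (1 - 589)/4 = 0. Since 589 ≡ 1 (mod 4), (1 - 589)/4 = -147 ∈ Z. The polynomial x^2 - x - 147 has discriminant 1 - 4·(-147) = 589, which is not a perfect square in Q (d = 589 is squarefree and ≠ 1), so x^2 - x - 147 is irreducible over Q. It is the minimal polynomial of α.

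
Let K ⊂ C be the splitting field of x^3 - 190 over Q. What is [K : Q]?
[K : Q] = 6

The roots of x^3 - 190 are ∛190, ω∛190, ω^2∛190 where ω = e^(2πi/3) is a primitive cube root of unity, so K = Q(∛190, ω). Now [Q(∛190):Q] = 3 (since 190 is not a perfect cube, x^3 - 190 is irreducible) and [Q(ω):Q] = 2. Both 2 and 3 divide [K:Q], and [K:Q] ≤ 3·2 = 6, so [K:Q] = 6. (Equivalently: Q(∛190) ⊂ R but ω ∉ R, so [K : Q(∛190)] = 2.)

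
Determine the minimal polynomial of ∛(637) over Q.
m_α(x) = x^3 - 637

α satisfies α^3 = 637, so x^3 - 637 annihilates α. By the rational root test, a rational root p/q (in lowest terms) of x^3 - 637 would satisfy p^3 = 637 q^3, forcing q = 1 and p^3 = 637; but 637 is not a perfect cube, contradiction. A monic cubic over Q with no rational root is irreducible (any nontrivial factorization would include a linear factor). Hence x^3 - 637 is the minimal polynomial of α, and in particular [Q(α):Q] = 3.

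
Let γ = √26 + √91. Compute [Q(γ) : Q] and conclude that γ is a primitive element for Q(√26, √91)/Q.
[Q(γ) : Q] = 4 (equivalently, Q(γ) = Q(√26, √91))

Obviously Q(γ) ⊆ Q(√26, √91), and [Q(√26, √91):Q] = 4 (since 26, 91 are distinct squarefree integers > 1 with 2366 not a perfect square). To show equality we compute the minimal polynomial of γ. From γ = √26 + √91: γ^2 = 26 + 2√(2366) + 91 = 117 + 2√(2366), so γ^2 - 117 = 2√(2366); squaring, (γ^2 - 117)^2 = 4·2366, i.e. γ^4 - 234γ^2 + 13689 - 9464 = 0, i.e. γ^4 - 234γ^2 + 4225 = 0. So γ is a root of x^4 - 234x^2 + 4225. This polynomial is irreducible over Q: it has no rational root (each ±√26 ± √91 is irrational), and any factorization into two quadratics over Q would force √(2366) ∈ Q (pairing opposite roots) or √26, √91 ∈ Q (other pairings), all impossible. Hence [Q(γ):Q] = 4 = [Q(√26, √91):Q], so Q(γ) = Q(√26, √91).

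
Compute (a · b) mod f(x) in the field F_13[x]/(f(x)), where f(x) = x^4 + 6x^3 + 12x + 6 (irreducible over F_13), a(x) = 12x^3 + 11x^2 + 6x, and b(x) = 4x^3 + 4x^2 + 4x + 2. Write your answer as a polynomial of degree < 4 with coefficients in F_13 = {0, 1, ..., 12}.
a · b ≡ 6x^3 + 4x^2 + 10x + 9 (mod f(x))

Multiply in F_13[x]: a(x)·b(x) = (12x^3 + 11x^2 + 6x)·(4x^3 + 4x^2 + 4x + 2) = 9x^6 + x^5 + 12x^4 + x^3 + 7x^2 + 12x. This has degree ≥ 4, so divide by f(x) over F_13: 9x^6 + x^5 + 12x^4 + x^3 + 7x^2 + 12x = (9x^2 + 12x + 5)·(x^4 + 6x^3 + 12x + 6) + (6x^3 + 4x^2 + 10x + 9). Hence a·b ≡ 6x^3 + 4x^2 + 10x + 9 (mod f). (F_13[x]/(f) is a field with 13^4 = 28561 elements since f is irreducible of degree 4.)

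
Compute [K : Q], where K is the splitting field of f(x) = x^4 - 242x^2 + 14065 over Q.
[K : Q] = 4

Solving the quadratic in x^2: x^2 = (242 ± √(242^2 - 4·14065))/2 = (242 ± √2304)/2 = (242 ± 48)/2, giving x^2 = 145 or x^2 = 97. So f(x) = (x^2 - 145)(x^2 - 97) and the roots of f are ±√145, ±√97. Hence the splitting field is K = Q(√145, √97). Since 145 and 97 are distinct squarefree integers > 1, their product 14065 is not a perfect square, so √97 ∉ Q(√145). By the tower law [K:Q] = [Q(√145,√97):Q(√145)] · [Q(√145):Q] = 2 · 2 = 4.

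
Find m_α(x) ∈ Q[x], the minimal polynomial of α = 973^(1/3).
m_α(x) = x^3 - 973

α satisfies α^3 = 973, so x^3 - 973 annihilates α. By the rational root test, a rational root p/q (in lowest terms) of x^3 - 973 would satisfy p^3 = 973 q^3, forcing q = 1 and p^3 = 973; but 973 is not a perfect cube, contradiction. A monic cubic over Q with no rational root is irreducible (any nontrivial factorization would include a linear factor). Hence x^3 - 973 is the minimal polynomial of α, and in particular [Q(α):Q] = 3.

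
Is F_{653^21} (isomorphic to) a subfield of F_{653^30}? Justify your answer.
No: F_{653^21} is not a subfield of F_{653^30}

F_{p^m} embeds in F_{p^n} iff m | n. Here 21 ∤ 30 (since 30 = 1·21 + 9 with remainder 9 ≠ 0), so F_{653^21} is not a subfield of F_{653^30}. Equivalently: if it were, the tower law would give 21 = [F_{653^21}:F_653] dividing [F_{653^30}:F_653] = 30, contradiction.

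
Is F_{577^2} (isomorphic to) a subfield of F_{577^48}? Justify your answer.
Yes: F_{577^2} is a subfield of F_{577^48}

F_{p^m} embeds in F_{p^n} iff m | n (since F_{p^n} is the splitting field of x^(p^n) - x, and F_{p^m} ⊂ F_{p^n} forces p^n to be a power of p^m, i.e. m | n; conversely if m | n then every root of x^(p^m) - x is a root of x^(p^n) - x). Here 2 | 48 (since 48 = 24·2), so F_{577^2} is a subfield of F_{577^48}, and [F_{577^48} : F_{577^2}] = 48/2 = 24.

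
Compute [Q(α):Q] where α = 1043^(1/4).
[Q(α):Q] = 4

α is a root of x^4 - 1043. By Eisenstein's criterion at the prime p = 7 (which divides the constant term 1043 but p^2 = 49 does not, since 1043 is squarefree), x^4 - 1043 is irreducible over Q. Hence [Q(α):Q] = 4.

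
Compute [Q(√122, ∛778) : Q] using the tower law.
[Q(√122, ∛778) : Q] = 6

Let L = Q(√122, ∛778). Since Q(√122) ⊂ L and [Q(√122):Q] = 2, the tower law gives 2 | [L:Q]. Likewise Q(∛778) ⊂ L with [Q(∛778):Q] = 3 (because 778 is not a perfect cube), so 3 | [L:Q]. As gcd(2,3) = 1, [L:Q] is divisible by 6. Conversely L is generated over Q by √122 and ∛778, so [L:Q] ≤ 2·3 = 6. Therefore [Q(√122, ∛778) : Q] = 6.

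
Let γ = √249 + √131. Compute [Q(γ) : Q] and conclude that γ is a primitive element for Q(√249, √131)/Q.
[Q(γ) : Q] = 4 (equivalently, Q(γ) = Q(√249, √131))

Obviously Q(γ) ⊆ Q(√249, √131), and [Q(√249, √131):Q] = 4 (since 249, 131 are distinct squarefree integers > 1 with 32619 not a perfect square). To show equality we compute the minimal polynomial of γ. From γ = √249 + √131: γ^2 = 249 + 2√(32619) + 131 = 380 + 2√(32619), so γ^2 - 380 = 2√(32619); squaring, (γ^2 - 380)^2 = 4·32619, i.e. γ^4 - 760γ^2 + 144400 - 130476 = 0, i.e. γ^4 - 760γ^2 + 13924 = 0. So γ is a root of x^4 - 760x^2 + 13924. This polynomial is irreducible over Q: it has no rational root (each ±√249 ± √131 is irrational), and any factorization into two quadratics over Q would force √(32619) ∈ Q (pairing opposite roots) or √249, √131 ∈ Q (other pairings), all impossible. Hence [Q(γ):Q] = 4 = [Q(√249, √131):Q], so Q(γ) = Q(√249, √131).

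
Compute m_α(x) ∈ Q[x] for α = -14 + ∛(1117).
m_α(x) = x^3 + 42x^2 + 588x + 1627

Set β = α + 14 = ∛(1117), so β^3 = 1117. Then (α + 14)^3 - 1117 = 0, i.e. α is a root of g(x) = (x + 14)^3 - 1117 = x^3 + 42x^2 + 588x + 1627. Since g(x) = h(x + 14) where h(x) = x^3 - 1117, and h is irreducible over Q (because 1117 is not a perfect cube, so h has no rational root, and a monic cubic with no rational root is irreducible), g is also irreducible (irreducibility is preserved under the substitution x → x + 14). Hence m_α(x) = x^3 + 42x^2 + 588x + 1627.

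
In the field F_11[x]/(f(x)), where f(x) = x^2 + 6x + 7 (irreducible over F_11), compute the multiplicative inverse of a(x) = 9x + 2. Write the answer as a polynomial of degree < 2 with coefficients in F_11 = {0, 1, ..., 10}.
a(x)^(-1) ≡ 2x + 3 (mod f(x))

Since f is irreducible over F_11, F_11[x]/(f) is a field and a(x) ≠ 0 has an inverse. Apply the extended Euclidean algorithm to f(x) and a(x) in F_11[x]: f(x) = (5x + 2)·a(x) + (3). The last nonzero remainder is the constant 3 = gcd(f, a) in F_11. Back-substituting through the division chain expresses 3 = s(x)·a(x) + t(x)·f(x) with s(x) ≡ 6x + 9 (mod f), so (6x + 9)·a(x) ≡ 3 (mod f). Multiplying by 3^(-1) ≡ 4 in F_11 gives a(x)^(-1) ≡ 4·(6x + 9) ≡ 2x + 3 (mod f). Check: (9x + 2)·(2x + 3) = 7x^2 + 9x + 6 ≡ 1 (mod x^2 + 6x + 7).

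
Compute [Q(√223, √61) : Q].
[Q(√223, √61) : Q] = 4

[Q(√223):Q] = 2 (min poly x^2 - 223, irreducible since 223 is squarefree > 1). For the top step, suppose √61 ∈ Q(√223), say √61 = c + d√223 with c, d ∈ Q. Squaring: 61 = c^2 + 223d^2 + 2cd√223. Since √223 ∉ Q this forces 2cd = 0. If d = 0 then √61 = c ∈ Q, contradicting 61 squarefree > 1. If c = 0 then 61 = 223d^2, so 223·61 = (223d)^2 is a perfect square in Q — but 223·61 = 13603 is not a perfect square (since 223 and 61 are distinct squarefree integers). Contradiction. Hence √61 ∉ Q(√223), so x^2 - 61 stays irreducible over Q(√223) and [Q(√223, √61) : Q(√223)] = 2. By the tower law, [Q(√223, √61) : Q] = 2 · 2 = 4.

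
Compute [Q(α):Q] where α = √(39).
[Q(α):Q] = 2

[Q(α):Q] equals the degree of the minimal polynomial of α. Here α^2 = 39 and x^2 - 39 is irreducible (d = 39 is squarefree, ≠ 1, hence not a square), so deg(m_α) = 2. Thus [Q(α):Q] = 2.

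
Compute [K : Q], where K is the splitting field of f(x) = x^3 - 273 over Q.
[K : Q] = 6

The roots of x^3 - 273 are ∛273, ω∛273, ω^2∛273 where ω = e^(2πi/3) is a primitive cube root of unity, so K = Q(∛273, ω). Now [Q(∛273):Q] = 3 (since 273 is not a perfect cube, x^3 - 273 is irreducible) and [Q(ω):Q] = 2. Both 2 and 3 divide [K:Q], and [K:Q] ≤ 3·2 = 6, so [K:Q] = 6. (Equivalently: Q(∛273) ⊂ R but ω ∉ R, so [K : Q(∛273)] = 2.)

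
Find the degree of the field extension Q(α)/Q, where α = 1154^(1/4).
[Q(α):Q] = 4

α is a root of x^4 - 1154. By Eisenstein's criterion at the prime p = 2 (which divides the constant term 1154 but p^2 = 4 does not, since 1154 is squarefree), x^4 - 1154 is irreducible over Q. Hence [Q(α):Q] = 4.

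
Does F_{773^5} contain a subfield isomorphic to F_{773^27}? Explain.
No: F_{773^27} is not a subfield of F_{773^5}

F_{p^m} embeds in F_{p^n} iff m | n. Here 27 ∤ 5 (since 5 = 0·27 + 5 with remainder 5 ≠ 0), so F_{773^27} is not a subfield of F_{773^5}. Equivalently: if it were, the tower law would give 27 = [F_{773^27}:F_773] dividing [F_{773^5}:F_773] = 5, contradiction.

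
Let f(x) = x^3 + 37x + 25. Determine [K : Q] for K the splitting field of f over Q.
[K : Q] = 6

By the rational root test, any rational root of the monic integer polynomial f(x) = x^3 + 37x + 25 must be an integer dividing the constant term 25, i.e. one of ±{1, 5, 25}. Evaluating: f(1) = 63, f(-1) = -13, f(5) = 335, f(-5) = -285, f(25) = 16575, f(-25) = -16525; none is 0, so f has no rational root and is therefore irreducible over Q (a cubic with no linear factor over a field is irreducible). For an irreducible cubic, the Galois group is A_3 or S_3 according as the discriminant disc(f) = -4a^3 - 27b^2 = -4·(37)^3 - 27·(25)^2 = -219487 is or is not a square in Q. Here disc(f) = -219487 is not a perfect square in Q, so the Galois group of f over Q is not contained in A_3 and must be all of S_3. The splitting field has degree |S_3| = 6 over Q, so [K : Q] = 6.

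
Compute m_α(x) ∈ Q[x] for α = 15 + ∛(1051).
m_α(x) = x^3 - 45x^2 + 675x - 4426

Set β = α - 15 = ∛(1051), so β^3 = 1051. Then (α - 15)^3 - 1051 = 0, i.e. α is a root of g(x) = (x - 15)^3 - 1051 = x^3 - 45x^2 + 675x - 4426. Since g(x) = h(x - 15) where h(x) = x^3 - 1051, and h is irreducible over Q (because 1051 is not a perfect cube, so h has no rational root, and a monic cubic with no rational root is irreducible), g is also irreducible (irreducibility is preserved under the substitution x → x - 15). Hence m_α(x) = x^3 - 45x^2 + 675x - 4426.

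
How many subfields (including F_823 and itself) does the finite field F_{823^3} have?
F_{823^3} has 2 subfields

The subfields of F_{p^n} are exactly the fields F_{p^d} for d | n (each is the fixed field of the unique index-d subgroup of Gal(F_{p^n}/F_p) ≅ Z/nZ). The divisors of n = 3 are {1, 3}, giving 2 subfields: F_{823^1}, F_{823^3}.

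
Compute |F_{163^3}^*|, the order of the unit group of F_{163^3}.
|F_{163^3}^*| = 4330746

F_{163^3} has 163^3 = 4330747 elements; its multiplicative group consists of all nonzero elements, so |F_{163^3}^*| = 4330747 - 1 = 4330746. (It is cyclic since any finite subgroup of the multiplicative group of a field is cyclic.)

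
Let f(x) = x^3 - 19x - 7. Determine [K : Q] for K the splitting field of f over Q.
[K : Q] = 6

By the rational root test, any rational root of the monic integer polynomial f(x) = x^3 - 19x - 7 must be an integer dividing the constant term -7, i.e. one of ±{1, 7}. Evaluating: f(1) = -25, f(-1) = 11, f(7) = 203, f(-7) = -217; none is 0, so f has no rational root and is therefore irreducible over Q (a cubic with no linear factor over a field is irreducible). For an irreducible cubic, the Galois group is A_3 or S_3 according as the discriminant disc(f) = -4a^3 - 27b^2 = -4·(-19)^3 - 27·(-7)^2 = 26113 is or is not a square in Q. Here disc(f) = 26113 is not a perfect square in Q, so the Galois group of f over Q is not contained in A_3 and must be all of S_3. The splitting field has degree |S_3| = 6 over Q, so [K : Q] = 6.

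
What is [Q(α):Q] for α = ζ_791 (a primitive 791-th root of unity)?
[Q(α):Q] = 672

The minimal polynomial of ζ_791 over Q is the 791-th cyclotomic polynomial Φ_791(x), which is irreducible over Q and has degree φ(791) = 672. Hence [Q(α):Q] = φ(791) = 672.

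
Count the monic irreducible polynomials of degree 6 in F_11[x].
There are 295020 monic irreducible polynomials of degree 6 over F_11

Each element of F_{11^6} that lies in no proper subfield is a root of exactly one monic irreducible of degree 6 over F_11, and each such polynomial has 6 distinct roots in F_{11^6}. By Möbius inversion the count is N_11(6) = (1/6) Σ_{d|6} μ(6/d) · 11^d = (1/6)(μ(6)·11^1 + μ(3)·11^2 + μ(2)·11^3 + μ(1)·11^6) = 1770120/6 = 295020.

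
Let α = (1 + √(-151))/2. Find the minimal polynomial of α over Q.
m_α(x) = x^2 - x + 38

From 2α - 1 = √(-151), squaring gives (2α - 1)^2 = -151, i.e. 4α^2 - 4α + 1 = -151, so α^2 - α + (1 + 151)/4 = 0. Since -151 ≡ 1 (mod 4), (1 + 151)/4 = 38 ∈ Z. The polynomial x^2 - x + 38 has discriminant 1 - 4·(38) = -151, which is not a perfect square in Q (d = -151 is squarefree and ≠ 1), so x^2 - x + 38 is irreducible over Q. It is the minimal polynomial of α.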